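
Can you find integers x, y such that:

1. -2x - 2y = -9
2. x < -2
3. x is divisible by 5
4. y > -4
No

Even the single constraint (-2x - 2y = -9) is infeasible over the integers.

  - -2x - 2y = -9: every term on the left is divisible by 2, so the LHS ≡ 0 (mod 2), but the RHS -9 is not — no integer solution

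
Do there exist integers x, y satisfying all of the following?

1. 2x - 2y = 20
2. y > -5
Yes

Take x = 10, y = 0. Substituting into each constraint:
  (1) 2(10) - 2(0) = 20 ✓
  (2) 0 > -5 ✓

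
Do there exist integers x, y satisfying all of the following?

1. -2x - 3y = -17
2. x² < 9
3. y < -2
No

The full constraint system is jointly infeasible over the integers. Each constraint and what it forces:

  - -2x - 3y = -17: is a linear equation tying the variables together
  - x² < 9: restricts x to |x| ≤ 2
  - y < -2: bounds one variable relative to a constant

Range argument: with x ∈ [-2, 2], y ∈ [−∞, -3], the left side of the equation is at least 5, but the right side is -17 < 5. No integer solution exists.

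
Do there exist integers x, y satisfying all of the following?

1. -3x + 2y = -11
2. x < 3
Yes

Take x = 1, y = -4. Substituting into each constraint:
  (1) -3(1) + 2(-4) = -11 ✓
  (2) 1 < 3 ✓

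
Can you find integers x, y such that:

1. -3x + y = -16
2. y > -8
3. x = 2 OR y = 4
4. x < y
No

A contradictory subset is {-3x + y = -16, x = 2 OR y = 4, x < y}. No integer assignment can satisfy these jointly:

  - -3x + y = -16: is a linear equation tying the variables together
  - x = 2 OR y = 4: forces a choice: either x = 2 or y = 4
  - x < y: bounds one variable relative to another variable

Split on the disjunction (x = 2 OR y = 4):
  • If x = 2: the equation forces y = -10, giving (x, y) = (2, -10), which violates y > x.
  • If y = 4: with y = 4, every remaining term of the linear equation is divisible by 3, so the left side is ≡ 0 (mod 3); but the right side -20 ≡ 1 (mod 3). No integers can satisfy it.
Both branches are infeasible, so the system has no integer solution.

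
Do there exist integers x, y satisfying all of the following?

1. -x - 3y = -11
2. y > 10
Yes

Take x = -22, y = 11. Substituting into each constraint:
  (1) 22 - 3(11) = -11 ✓
  (2) 11 > 10 ✓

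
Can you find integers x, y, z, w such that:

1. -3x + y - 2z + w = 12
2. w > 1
Yes

Take x = 0, y = 0, z = -5, w = 2. Substituting into each constraint:
  (1) -3(0) + 0 - 2(-5) + 2 = 12 ✓
  (2) 2 > 1 ✓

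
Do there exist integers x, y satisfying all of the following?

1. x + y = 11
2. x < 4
Yes

Take x = 0, y = 11. Substituting into each constraint:
  (1) 0 + 11 = 11 ✓
  (2) 0 < 4 ✓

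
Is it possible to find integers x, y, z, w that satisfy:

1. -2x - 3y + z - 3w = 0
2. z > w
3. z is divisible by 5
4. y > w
Yes

Take x = -11, y = 5, z = 5, w = 4. Substituting into each constraint:
  (1) -2(-11) - 3(5) + 5 - 3(4) = 0 ✓
  (2) 5 > 4 ✓
  (3) 5 = 5 × 1, remainder 0 ✓
  (4) 5 > 4 ✓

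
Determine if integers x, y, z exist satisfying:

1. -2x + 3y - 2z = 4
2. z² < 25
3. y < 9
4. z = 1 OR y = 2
Yes

Take x = 1, y = 2, z = 0. Substituting into each constraint:
  (1) -2(1) + 3(2) - 2(0) = 4 ✓
  (2) z² = (0)² = 0, and 0 < 25 ✓
  (3) 2 < 9 ✓
  (4) y = 2, target 2 ✓ (second branch holds)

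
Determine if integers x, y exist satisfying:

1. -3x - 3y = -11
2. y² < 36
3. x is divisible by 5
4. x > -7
No

Even the single constraint (-3x - 3y = -11) is infeasible over the integers.

  - -3x - 3y = -11: every term on the left is divisible by 3, so the LHS ≡ 0 (mod 3), but the RHS -11 is not — no integer solution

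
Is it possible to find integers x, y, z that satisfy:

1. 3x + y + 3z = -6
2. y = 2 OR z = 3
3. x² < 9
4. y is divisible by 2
Yes

Take x = 1, y = -18, z = 3. Substituting into each constraint:
  (1) 3(1) + (-18) + 3(3) = -6 ✓
  (2) z = 3, target 3 ✓ (second branch holds)
  (3) x² = (1)² = 1, and 1 < 9 ✓
  (4) -18 = 2 × -9, remainder 0 ✓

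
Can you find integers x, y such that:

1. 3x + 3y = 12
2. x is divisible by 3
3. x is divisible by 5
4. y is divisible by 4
Yes

Take x = 0, y = 4. Substituting into each constraint:
  (1) 3(0) + 3(4) = 12 ✓
  (2) 0 = 3 × 0, remainder 0 ✓
  (3) 0 = 5 × 0, remainder 0 ✓
  (4) 4 = 4 × 1, remainder 0 ✓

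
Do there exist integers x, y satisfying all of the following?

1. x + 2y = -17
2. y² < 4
Yes

Take x = -17, y = 0. Substituting into each constraint:
  (1) (-17) + 2(0) = -17 ✓
  (2) y² = (0)² = 0, and 0 < 4 ✓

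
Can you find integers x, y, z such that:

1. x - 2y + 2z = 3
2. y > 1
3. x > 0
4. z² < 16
Yes

Take x = 7, y = 2, z = 0. Substituting into each constraint:
  (1) 7 - 2(2) + 2(0) = 3 ✓
  (2) 2 > 1 ✓
  (3) 7 > 0 ✓
  (4) z² = (0)² = 0, and 0 < 16 ✓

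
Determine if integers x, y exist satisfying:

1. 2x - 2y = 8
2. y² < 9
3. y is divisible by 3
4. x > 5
No

The full constraint system is jointly infeasible over the integers. Each constraint and what it forces:

  - 2x - 2y = 8: is a linear equation tying the variables together
  - y² < 9: restricts y to |y| ≤ 2
  - y is divisible by 3: restricts y to multiples of 3
  - x > 5: bounds one variable relative to a constant

The bounds confine y to {0} with 3 | y. For each value, substitute into the equation:
  • y = 0: the equation forces x = 4, but this violates the bound x ≥ 6.
Every case fails, so no integer solution exists.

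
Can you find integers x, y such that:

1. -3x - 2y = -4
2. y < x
Yes

Take x = 2, y = -1. Substituting into each constraint:
  (1) -3(2) - 2(-1) = -4 ✓
  (2) -1 < 2 ✓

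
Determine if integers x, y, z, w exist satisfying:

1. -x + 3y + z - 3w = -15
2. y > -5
Yes

Take x = 15, y = 0, z = 0, w = 0. Substituting into each constraint:
  (1) (-15) + 3(0) + 0 - 3(0) = -15 ✓
  (2) 0 > -5 ✓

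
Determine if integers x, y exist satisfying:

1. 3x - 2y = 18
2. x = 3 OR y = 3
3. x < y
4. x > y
No

A contradictory subset is {x < y, x > y}. No integer assignment can satisfy these jointly:

  - x < y: bounds one variable relative to another variable
  - x > y: bounds one variable relative to another variable

Direct contradiction: y > x and x > y cannot both hold.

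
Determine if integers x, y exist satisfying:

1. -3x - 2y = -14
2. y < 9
Yes

Take x = 0, y = 7. Substituting into each constraint:
  (1) -3(0) - 2(7) = -14 ✓
  (2) 7 < 9 ✓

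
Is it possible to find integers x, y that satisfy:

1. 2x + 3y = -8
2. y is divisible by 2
Yes

Take x = -4, y = 0. Substituting into each constraint:
  (1) 2(-4) + 3(0) = -8 ✓
  (2) 0 = 2 × 0, remainder 0 ✓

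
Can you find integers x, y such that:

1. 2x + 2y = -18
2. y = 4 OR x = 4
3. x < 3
Yes

Take x = -13, y = 4. Substituting into each constraint:
  (1) 2(-13) + 2(4) = -18 ✓
  (2) y = 4, target 4 ✓ (first branch holds)
  (3) -13 < 3 ✓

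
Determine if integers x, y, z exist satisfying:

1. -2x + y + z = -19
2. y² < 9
Yes

Take x = 10, y = 0, z = 1. Substituting into each constraint:
  (1) -2(10) + 0 + 1 = -19 ✓
  (2) y² = (0)² = 0, and 0 < 9 ✓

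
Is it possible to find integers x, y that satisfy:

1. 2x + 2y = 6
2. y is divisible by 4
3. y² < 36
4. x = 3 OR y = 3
Yes

Take x = 3, y = 0. Substituting into each constraint:
  (1) 2(3) + 2(0) = 6 ✓
  (2) 0 = 4 × 0, remainder 0 ✓
  (3) y² = (0)² = 0, and 0 < 36 ✓
  (4) x = 3, target 3 ✓ (first branch holds)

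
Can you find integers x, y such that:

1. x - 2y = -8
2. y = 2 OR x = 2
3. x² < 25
Yes

Take x = 2, y = 5. Substituting into each constraint:
  (1) 2 - 2(5) = -8 ✓
  (2) x = 2, target 2 ✓ (second branch holds)
  (3) x² = (2)² = 4, and 4 < 25 ✓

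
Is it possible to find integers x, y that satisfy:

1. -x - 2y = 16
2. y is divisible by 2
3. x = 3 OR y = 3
No

The full constraint system is jointly infeasible over the integers. Each constraint and what it forces:

  - -x - 2y = 16: is a linear equation tying the variables together
  - y is divisible by 2: restricts y to multiples of 2
  - x = 3 OR y = 3: forces a choice: either x = 3 or y = 3

Split on the disjunction (x = 3 OR y = 3):
  • If x = 3: with x = 3, writing y = 2y', every remaining term of the linear equation is divisible by 4, so the left side is ≡ 0 (mod 4); but the right side 19 ≡ 3 (mod 4). No integers can satisfy it.
  • If y = 3: this contradicts the divisibility constraint — 3 is not a multiple of 2.
Both branches are infeasible, so the system has no integer solution.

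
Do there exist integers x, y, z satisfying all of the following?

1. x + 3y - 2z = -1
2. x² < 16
Yes

Take x = 1, y = 0, z = 1. Substituting into each constraint:
  (1) 1 + 3(0) - 2(1) = -1 ✓
  (2) x² = (1)² = 1, and 1 < 16 ✓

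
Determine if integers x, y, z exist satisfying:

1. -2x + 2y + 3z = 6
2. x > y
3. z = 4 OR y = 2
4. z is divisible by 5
Yes

Take x = 14, y = 2, z = 10. Substituting into each constraint:
  (1) -2(14) + 2(2) + 3(10) = 6 ✓
  (2) 14 > 2 ✓
  (3) y = 2, target 2 ✓ (second branch holds)
  (4) 10 = 5 × 2, remainder 0 ✓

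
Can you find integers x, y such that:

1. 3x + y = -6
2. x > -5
Yes

Take x = 0, y = -6. Substituting into each constraint:
  (1) 3(0) + (-6) = -6 ✓
  (2) 0 > -5 ✓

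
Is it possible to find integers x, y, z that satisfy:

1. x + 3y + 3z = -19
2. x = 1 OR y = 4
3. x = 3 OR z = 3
Yes

Take x = -40, y = 4, z = 3. Substituting into each constraint:
  (1) (-40) + 3(4) + 3(3) = -19 ✓
  (2) y = 4, target 4 ✓ (second branch holds)
  (3) z = 3, target 3 ✓ (second branch holds)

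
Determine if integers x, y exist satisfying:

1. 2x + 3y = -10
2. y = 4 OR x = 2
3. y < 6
Yes

Take x = -11, y = 4. Substituting into each constraint:
  (1) 2(-11) + 3(4) = -10 ✓
  (2) y = 4, target 4 ✓ (first branch holds)
  (3) 4 < 6 ✓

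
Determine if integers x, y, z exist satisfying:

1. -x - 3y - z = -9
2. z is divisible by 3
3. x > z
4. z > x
No

A contradictory subset is {x > z, z > x}. No integer assignment can satisfy these jointly:

  - x > z: bounds one variable relative to another variable
  - z > x: bounds one variable relative to another variable

Direct contradiction: x > z and z > x cannot both hold.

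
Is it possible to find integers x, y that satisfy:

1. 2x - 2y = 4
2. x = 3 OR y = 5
Yes

Take x = 3, y = 1. Substituting into each constraint:
  (1) 2(3) - 2(1) = 4 ✓
  (2) x = 3, target 3 ✓ (first branch holds)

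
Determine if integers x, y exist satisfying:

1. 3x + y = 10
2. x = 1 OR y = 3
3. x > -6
Yes

Take x = 1, y = 7. Substituting into each constraint:
  (1) 3(1) + 7 = 10 ✓
  (2) x = 1, target 1 ✓ (first branch holds)
  (3) 1 > -6 ✓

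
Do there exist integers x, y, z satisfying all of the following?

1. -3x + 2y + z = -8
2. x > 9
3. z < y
Yes

Take x = 10, y = 8, z = 6. Substituting into each constraint:
  (1) -3(10) + 2(8) + 6 = -8 ✓
  (2) 10 > 9 ✓
  (3) 6 < 8 ✓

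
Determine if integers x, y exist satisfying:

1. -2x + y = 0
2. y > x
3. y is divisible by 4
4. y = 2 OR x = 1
No

The full constraint system is jointly infeasible over the integers. Each constraint and what it forces:

  - -2x + y = 0: is a linear equation tying the variables together
  - y > x: bounds one variable relative to another variable
  - y is divisible by 4: restricts y to multiples of 4
  - y = 2 OR x = 1: forces a choice: either y = 2 or x = 1

Split on the disjunction (y = 2 OR x = 1):
  • If y = 2: this contradicts the divisibility constraint — 2 is not a multiple of 4.
  • If x = 1: with x = 1, writing y = 4y', every remaining term of the linear equation is divisible by 4, so the left side is ≡ 0 (mod 4); but the right side 2 ≡ 2 (mod 4). No integers can satisfy it.
Both branches are infeasible, so the system has no integer solution.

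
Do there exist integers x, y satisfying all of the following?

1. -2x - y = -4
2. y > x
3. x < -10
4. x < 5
Yes

Take x = -11, y = 26. Substituting into each constraint:
  (1) -2(-11) + (-26) = -4 ✓
  (2) 26 > -11 ✓
  (3) -11 < -10 ✓
  (4) -11 < 5 ✓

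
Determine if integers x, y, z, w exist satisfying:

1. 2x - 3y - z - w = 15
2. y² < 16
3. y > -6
Yes

Take x = 0, y = 0, z = -15, w = 0. Substituting into each constraint:
  (1) 2(0) - 3(0) + 15 + 0 = 15 ✓
  (2) y² = (0)² = 0, and 0 < 16 ✓
  (3) 0 > -6 ✓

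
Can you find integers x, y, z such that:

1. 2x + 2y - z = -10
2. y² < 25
Yes

Take x = 0, y = 0, z = 10. Substituting into each constraint:
  (1) 2(0) + 2(0) + (-10) = -10 ✓
  (2) y² = (0)² = 0, and 0 < 25 ✓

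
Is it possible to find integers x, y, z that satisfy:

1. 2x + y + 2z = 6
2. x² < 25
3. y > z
Yes

Take x = 4, y = 0, z = -1. Substituting into each constraint:
  (1) 2(4) + 0 + 2(-1) = 6 ✓
  (2) x² = (4)² = 16, and 16 < 25 ✓
  (3) 0 > -1 ✓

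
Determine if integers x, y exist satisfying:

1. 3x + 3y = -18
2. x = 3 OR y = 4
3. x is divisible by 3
Yes

Take x = 3, y = -9. Substituting into each constraint:
  (1) 3(3) + 3(-9) = -18 ✓
  (2) x = 3, target 3 ✓ (first branch holds)
  (3) 3 = 3 × 1, remainder 0 ✓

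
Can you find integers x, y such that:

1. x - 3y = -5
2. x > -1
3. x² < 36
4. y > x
Yes

Take x = 1, y = 2. Substituting into each constraint:
  (1) 1 - 3(2) = -5 ✓
  (2) 1 > -1 ✓
  (3) x² = (1)² = 1, and 1 < 36 ✓
  (4) 2 > 1 ✓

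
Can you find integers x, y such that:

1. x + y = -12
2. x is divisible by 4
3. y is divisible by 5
Yes

Take x = -32, y = 20. Substituting into each constraint:
  (1) (-32) + 20 = -12 ✓
  (2) -32 = 4 × -8, remainder 0 ✓
  (3) 20 = 5 × 4, remainder 0 ✓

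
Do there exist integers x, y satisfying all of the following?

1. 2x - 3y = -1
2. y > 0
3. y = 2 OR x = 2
No

A contradictory subset is {2x - 3y = -1, y = 2 OR x = 2}. No integer assignment can satisfy these jointly:

  - 2x - 3y = -1: is a linear equation tying the variables together
  - y = 2 OR x = 2: forces a choice: either y = 2 or x = 2

Split on the disjunction (y = 2 OR x = 2):
  • If y = 2: with y = 2, every remaining term of the linear equation is divisible by 2, so the left side is ≡ 0 (mod 2); but the right side 5 ≡ 1 (mod 2). No integers can satisfy it.
  • If x = 2: with x = 2, every remaining term of the linear equation is divisible by 3, so the left side is ≡ 0 (mod 3); but the right side -5 ≡ 1 (mod 3). No integers can satisfy it.
Both branches are infeasible, so the system has no integer solution.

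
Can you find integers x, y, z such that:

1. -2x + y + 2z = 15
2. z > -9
Yes

Take x = 0, y = 15, z = 0. Substituting into each constraint:
  (1) -2(0) + 15 + 2(0) = 15 ✓
  (2) 0 > -9 ✓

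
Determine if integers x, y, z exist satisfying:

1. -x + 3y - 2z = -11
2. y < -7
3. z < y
Yes

Take x = 5, y = -8, z = -9. Substituting into each constraint:
  (1) (-5) + 3(-8) - 2(-9) = -11 ✓
  (2) -8 < -7 ✓
  (3) -9 < -8 ✓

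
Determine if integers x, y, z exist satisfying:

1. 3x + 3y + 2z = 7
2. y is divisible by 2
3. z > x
Yes

Take x = 1, y = 0, z = 2. Substituting into each constraint:
  (1) 3(1) + 3(0) + 2(2) = 7 ✓
  (2) 0 = 2 × 0, remainder 0 ✓
  (3) 2 > 1 ✓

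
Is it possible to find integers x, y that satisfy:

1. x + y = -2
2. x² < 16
Yes

Take x = 0, y = -2. Substituting into each constraint:
  (1) 0 + (-2) = -2 ✓
  (2) x² = (0)² = 0, and 0 < 16 ✓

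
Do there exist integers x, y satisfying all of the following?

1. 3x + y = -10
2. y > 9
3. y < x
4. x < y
No

A contradictory subset is {y < x, x < y}. No integer assignment can satisfy these jointly:

  - y < x: bounds one variable relative to another variable
  - x < y: bounds one variable relative to another variable

Direct contradiction: x > y and y > x cannot both hold.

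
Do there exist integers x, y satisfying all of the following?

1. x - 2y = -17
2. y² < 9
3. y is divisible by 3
Yes

Take x = -17, y = 0. Substituting into each constraint:
  (1) (-17) - 2(0) = -17 ✓
  (2) y² = (0)² = 0, and 0 < 9 ✓
  (3) 0 = 3 × 0, remainder 0 ✓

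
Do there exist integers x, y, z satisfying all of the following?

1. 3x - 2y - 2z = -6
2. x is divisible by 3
Yes

Take x = 0, y = 0, z = 3. Substituting into each constraint:
  (1) 3(0) - 2(0) - 2(3) = -6 ✓
  (2) 0 = 3 × 0, remainder 0 ✓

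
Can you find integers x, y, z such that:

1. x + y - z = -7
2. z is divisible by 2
Yes

Take x = -7, y = 0, z = 0. Substituting into each constraint:
  (1) (-7) + 0 + 0 = -7 ✓
  (2) 0 = 2 × 0, remainder 0 ✓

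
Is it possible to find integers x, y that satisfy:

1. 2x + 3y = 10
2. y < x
Yes

Take x = 5, y = 0. Substituting into each constraint:
  (1) 2(5) + 3(0) = 10 ✓
  (2) 0 < 5 ✓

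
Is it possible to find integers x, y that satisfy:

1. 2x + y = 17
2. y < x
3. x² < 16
No

The full constraint system is jointly infeasible over the integers. Each constraint and what it forces:

  - 2x + y = 17: is a linear equation tying the variables together
  - y < x: bounds one variable relative to another variable
  - x² < 16: restricts x to |x| ≤ 3

Propagating the comparison: y < x and x ≤ 3 give y ≤ 2. Range argument: with x ∈ [-3, 3], y ∈ [−∞, 2], the left side of the equation is at most 8, but the right side is 17 > 8. No integer solution exists.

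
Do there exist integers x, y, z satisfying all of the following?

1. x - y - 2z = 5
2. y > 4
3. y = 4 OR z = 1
Yes

Take x = 12, y = 5, z = 1. Substituting into each constraint:
  (1) 12 + (-5) - 2(1) = 5 ✓
  (2) 5 > 4 ✓
  (3) z = 1, target 1 ✓ (second branch holds)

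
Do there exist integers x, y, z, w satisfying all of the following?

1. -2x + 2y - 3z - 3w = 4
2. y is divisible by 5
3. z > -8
Yes

Take x = 1, y = 0, z = 0, w = -2. Substituting into each constraint:
  (1) -2(1) + 2(0) - 3(0) - 3(-2) = 4 ✓
  (2) 0 = 5 × 0, remainder 0 ✓
  (3) 0 > -8 ✓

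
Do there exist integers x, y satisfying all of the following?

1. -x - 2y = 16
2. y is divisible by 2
Yes

Take x = -16, y = 0. Substituting into each constraint:
  (1) 16 - 2(0) = 16 ✓
  (2) 0 = 2 × 0, remainder 0 ✓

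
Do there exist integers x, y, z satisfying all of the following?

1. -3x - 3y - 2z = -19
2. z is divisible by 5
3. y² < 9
Yes

Take x = 3, y = 0, z = 5. Substituting into each constraint:
  (1) -3(3) - 3(0) - 2(5) = -19 ✓
  (2) 5 = 5 × 1, remainder 0 ✓
  (3) y² = (0)² = 0, and 0 < 9 ✓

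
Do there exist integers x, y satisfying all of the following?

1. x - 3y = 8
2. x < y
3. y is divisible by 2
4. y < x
No

A contradictory subset is {x < y, y < x}. No integer assignment can satisfy these jointly:

  - x < y: bounds one variable relative to another variable
  - y < x: bounds one variable relative to another variable

Direct contradiction: y > x and x > y cannot both hold.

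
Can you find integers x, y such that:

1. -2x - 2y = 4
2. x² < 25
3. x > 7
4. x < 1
No

A contradictory subset is {x > 7, x < 1}. No integer assignment can satisfy these jointly:

  - x > 7: bounds one variable relative to a constant
  - x < 1: bounds one variable relative to a constant

Direct contradiction: the bounds on x require x ≥ 8 and x ≤ 0 simultaneously, which is empty.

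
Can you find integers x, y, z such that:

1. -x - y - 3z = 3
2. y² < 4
Yes

Take x = 0, y = 0, z = -1. Substituting into each constraint:
  (1) 0 + 0 - 3(-1) = 3 ✓
  (2) y² = (0)² = 0, and 0 < 4 ✓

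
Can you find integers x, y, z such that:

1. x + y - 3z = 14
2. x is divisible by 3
Yes

Take x = 0, y = 14, z = 0. Substituting into each constraint:
  (1) 0 + 14 - 3(0) = 14 ✓
  (2) 0 = 3 × 0, remainder 0 ✓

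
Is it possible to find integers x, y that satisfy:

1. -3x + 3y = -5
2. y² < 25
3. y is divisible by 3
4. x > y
No

Even the single constraint (-3x + 3y = -5) is infeasible over the integers.

  - -3x + 3y = -5: every term on the left is divisible by 3, so the LHS ≡ 0 (mod 3), but the RHS -5 is not — no integer solution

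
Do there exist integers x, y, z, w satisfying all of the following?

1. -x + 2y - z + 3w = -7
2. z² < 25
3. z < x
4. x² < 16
Yes

Take x = 1, y = 0, z = 0, w = -2. Substituting into each constraint:
  (1) (-1) + 2(0) + 0 + 3(-2) = -7 ✓
  (2) z² = (0)² = 0, and 0 < 25 ✓
  (3) 0 < 1 ✓
  (4) x² = (1)² = 1, and 1 < 16 ✓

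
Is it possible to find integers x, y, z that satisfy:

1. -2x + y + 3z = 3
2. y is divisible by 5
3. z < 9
Yes

Take x = 0, y = 0, z = 1. Substituting into each constraint:
  (1) -2(0) + 0 + 3(1) = 3 ✓
  (2) 0 = 5 × 0, remainder 0 ✓
  (3) 1 < 9 ✓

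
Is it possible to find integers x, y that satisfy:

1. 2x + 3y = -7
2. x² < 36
Yes

Take x = -5, y = 1. Substituting into each constraint:
  (1) 2(-5) + 3(1) = -7 ✓
  (2) x² = (-5)² = 25, and 25 < 36 ✓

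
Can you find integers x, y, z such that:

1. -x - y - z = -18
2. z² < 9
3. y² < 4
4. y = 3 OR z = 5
No

A contradictory subset is {z² < 9, y² < 4, y = 3 OR z = 5}. No integer assignment can satisfy these jointly:

  - z² < 9: restricts z to |z| ≤ 2
  - y² < 4: restricts y to |y| ≤ 1
  - y = 3 OR z = 5: forces a choice: either y = 3 or z = 5

Split on the disjunction (y = 3 OR z = 5):
  • If y = 3: this contradicts y² < 4, which requires |y| ≤ 1.
  • If z = 5: this contradicts z² < 9, which requires |z| ≤ 2.
Both branches are infeasible, so the system has no integer solution.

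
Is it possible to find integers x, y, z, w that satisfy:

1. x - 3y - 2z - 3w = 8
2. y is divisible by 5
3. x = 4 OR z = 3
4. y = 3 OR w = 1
Yes

Take x = 17, y = 0, z = 3, w = 1. Substituting into each constraint:
  (1) 17 - 3(0) - 2(3) - 3(1) = 8 ✓
  (2) 0 = 5 × 0, remainder 0 ✓
  (3) z = 3, target 3 ✓ (second branch holds)
  (4) w = 1, target 1 ✓ (second branch holds)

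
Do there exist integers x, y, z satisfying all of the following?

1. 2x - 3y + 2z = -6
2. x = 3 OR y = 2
Yes

Take x = 0, y = 2, z = 0. Substituting into each constraint:
  (1) 2(0) - 3(2) + 2(0) = -6 ✓
  (2) y = 2, target 2 ✓ (second branch holds)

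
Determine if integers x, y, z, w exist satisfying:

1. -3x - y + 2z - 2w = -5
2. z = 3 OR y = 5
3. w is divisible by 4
Yes

Take x = 0, y = 11, z = 3, w = 0. Substituting into each constraint:
  (1) -3(0) + (-11) + 2(3) - 2(0) = -5 ✓
  (2) z = 3, target 3 ✓ (first branch holds)
  (3) 0 = 4 × 0, remainder 0 ✓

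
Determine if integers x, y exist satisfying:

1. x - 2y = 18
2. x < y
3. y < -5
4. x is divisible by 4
Yes

Take x = -20, y = -19. Substituting into each constraint:
  (1) (-20) - 2(-19) = 18 ✓
  (2) -20 < -19 ✓
  (3) -19 < -5 ✓
  (4) -20 = 4 × -5, remainder 0 ✓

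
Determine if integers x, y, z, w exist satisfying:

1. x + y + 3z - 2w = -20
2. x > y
Yes

Take x = 1, y = 0, z = -7, w = 0. Substituting into each constraint:
  (1) 1 + 0 + 3(-7) - 2(0) = -20 ✓
  (2) 1 > 0 ✓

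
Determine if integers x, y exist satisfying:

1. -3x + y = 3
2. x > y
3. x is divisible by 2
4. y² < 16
Yes

Take x = -2, y = -3. Substituting into each constraint:
  (1) -3(-2) + (-3) = 3 ✓
  (2) -2 > -3 ✓
  (3) -2 = 2 × -1, remainder 0 ✓
  (4) y² = (-3)² = 9, and 9 < 16 ✓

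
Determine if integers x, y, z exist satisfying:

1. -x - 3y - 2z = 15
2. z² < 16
Yes

Take x = -15, y = 0, z = 0. Substituting into each constraint:
  (1) 15 - 3(0) - 2(0) = 15 ✓
  (2) z² = (0)² = 0, and 0 < 16 ✓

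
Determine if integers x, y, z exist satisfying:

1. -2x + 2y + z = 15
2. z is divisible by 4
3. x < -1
No

A contradictory subset is {-2x + 2y + z = 15, z is divisible by 4}. No integer assignment can satisfy these jointly:

  - -2x + 2y + z = 15: is a linear equation tying the variables together
  - z is divisible by 4: restricts z to multiples of 4

Modular obstruction: writing z = 4z', every remaining term of the linear equation is divisible by 2, so the left side is ≡ 0 (mod 2); but the right side 15 ≡ 1 (mod 2). No integers can satisfy it.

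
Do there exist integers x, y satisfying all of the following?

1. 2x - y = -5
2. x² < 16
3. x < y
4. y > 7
Yes

Take x = 2, y = 9. Substituting into each constraint:
  (1) 2(2) + (-9) = -5 ✓
  (2) x² = (2)² = 4, and 4 < 16 ✓
  (3) 2 < 9 ✓
  (4) 9 > 7 ✓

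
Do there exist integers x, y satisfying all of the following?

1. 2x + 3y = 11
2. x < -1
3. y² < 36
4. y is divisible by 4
No

A contradictory subset is {2x + 3y = 11, y is divisible by 4}. No integer assignment can satisfy these jointly:

  - 2x + 3y = 11: is a linear equation tying the variables together
  - y is divisible by 4: restricts y to multiples of 4

Modular obstruction: writing y = 4y', every remaining term of the linear equation is divisible by 2, so the left side is ≡ 0 (mod 2); but the right side 11 ≡ 1 (mod 2). No integers can satisfy it.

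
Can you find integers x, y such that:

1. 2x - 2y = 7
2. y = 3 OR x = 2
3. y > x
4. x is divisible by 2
No

Even the single constraint (2x - 2y = 7) is infeasible over the integers.

  - 2x - 2y = 7: every term on the left is divisible by 2, so the LHS ≡ 0 (mod 2), but the RHS 7 is not — no integer solution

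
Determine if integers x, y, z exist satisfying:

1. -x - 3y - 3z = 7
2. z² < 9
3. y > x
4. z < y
Yes

Take x = -1, y = 0, z = -2. Substituting into each constraint:
  (1) 1 - 3(0) - 3(-2) = 7 ✓
  (2) z² = (-2)² = 4, and 4 < 9 ✓
  (3) 0 > -1 ✓
  (4) -2 < 0 ✓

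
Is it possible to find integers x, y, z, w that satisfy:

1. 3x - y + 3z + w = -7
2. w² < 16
Yes

Take x = 0, y = 1, z = -2, w = 0. Substituting into each constraint:
  (1) 3(0) + (-1) + 3(-2) + 0 = -7 ✓
  (2) w² = (0)² = 0, and 0 < 16 ✓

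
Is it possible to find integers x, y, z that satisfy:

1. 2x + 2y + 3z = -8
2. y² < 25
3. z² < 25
Yes

Take x = 0, y = 2, z = -4. Substituting into each constraint:
  (1) 2(0) + 2(2) + 3(-4) = -8 ✓
  (2) y² = (2)² = 4, and 4 < 25 ✓
  (3) z² = (-4)² = 16, and 16 < 25 ✓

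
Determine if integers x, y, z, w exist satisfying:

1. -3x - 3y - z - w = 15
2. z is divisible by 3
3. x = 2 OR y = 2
Yes

Take x = -7, y = 2, z = 0, w = 0. Substituting into each constraint:
  (1) -3(-7) - 3(2) + 0 + 0 = 15 ✓
  (2) 0 = 3 × 0, remainder 0 ✓
  (3) y = 2, target 2 ✓ (second branch holds)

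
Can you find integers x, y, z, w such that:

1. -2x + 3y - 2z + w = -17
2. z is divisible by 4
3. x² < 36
Yes

Take x = 0, y = -6, z = 0, w = 1. Substituting into each constraint:
  (1) -2(0) + 3(-6) - 2(0) + 1 = -17 ✓
  (2) 0 = 4 × 0, remainder 0 ✓
  (3) x² = (0)² = 0, and 0 < 36 ✓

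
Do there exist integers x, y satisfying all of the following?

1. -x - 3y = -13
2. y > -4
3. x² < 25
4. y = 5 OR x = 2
Yes

Take x = -2, y = 5. Substituting into each constraint:
  (1) 2 - 3(5) = -13 ✓
  (2) 5 > -4 ✓
  (3) x² = (-2)² = 4, and 4 < 25 ✓
  (4) y = 5, target 5 ✓ (first branch holds)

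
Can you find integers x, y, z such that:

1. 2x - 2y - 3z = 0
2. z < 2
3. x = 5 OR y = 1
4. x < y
Yes

Take x = -2, y = 1, z = -2. Substituting into each constraint:
  (1) 2(-2) - 2(1) - 3(-2) = 0 ✓
  (2) -2 < 2 ✓
  (3) y = 1, target 1 ✓ (second branch holds)
  (4) -2 < 1 ✓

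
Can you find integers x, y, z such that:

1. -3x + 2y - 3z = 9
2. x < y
Yes

Take x = -1, y = 0, z = -2. Substituting into each constraint:
  (1) -3(-1) + 2(0) - 3(-2) = 9 ✓
  (2) -1 < 0 ✓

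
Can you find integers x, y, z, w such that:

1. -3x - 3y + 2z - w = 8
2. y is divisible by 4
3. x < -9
Yes

Take x = -10, y = 0, z = -11, w = 0. Substituting into each constraint:
  (1) -3(-10) - 3(0) + 2(-11) + 0 = 8 ✓
  (2) 0 = 4 × 0, remainder 0 ✓
  (3) -10 < -9 ✓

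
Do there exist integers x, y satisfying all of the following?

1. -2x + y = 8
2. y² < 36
Yes

Take x = -4, y = 0. Substituting into each constraint:
  (1) -2(-4) + 0 = 8 ✓
  (2) y² = (0)² = 0, and 0 < 36 ✓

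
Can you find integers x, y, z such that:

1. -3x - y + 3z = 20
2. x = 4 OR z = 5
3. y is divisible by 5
Yes

Take x = 4, y = -20, z = 4. Substituting into each constraint:
  (1) -3(4) + 20 + 3(4) = 20 ✓
  (2) x = 4, target 4 ✓ (first branch holds)
  (3) -20 = 5 × -4, remainder 0 ✓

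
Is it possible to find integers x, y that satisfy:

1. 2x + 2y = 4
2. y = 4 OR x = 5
Yes

Take x = 5, y = -3. Substituting into each constraint:
  (1) 2(5) + 2(-3) = 4 ✓
  (2) x = 5, target 5 ✓ (second branch holds)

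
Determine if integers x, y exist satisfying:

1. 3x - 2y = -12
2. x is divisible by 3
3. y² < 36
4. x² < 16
No

The full constraint system is jointly infeasible over the integers. Each constraint and what it forces:

  - 3x - 2y = -12: is a linear equation tying the variables together
  - x is divisible by 3: restricts x to multiples of 3
  - y² < 36: restricts y to |y| ≤ 5
  - x² < 16: restricts x to |x| ≤ 3

The quadratic bounds confine the variables to a finite set (x ∈ {-3, …, 3}, y ∈ {-5, …, 5}); checking each of the 77 combinations against the remaining constraints yields no solution.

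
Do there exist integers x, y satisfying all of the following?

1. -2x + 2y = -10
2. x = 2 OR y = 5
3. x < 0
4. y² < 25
No

A contradictory subset is {-2x + 2y = -10, x = 2 OR y = 5, x < 0}. No integer assignment can satisfy these jointly:

  - -2x + 2y = -10: is a linear equation tying the variables together
  - x = 2 OR y = 5: forces a choice: either x = 2 or y = 5
  - x < 0: bounds one variable relative to a constant

Split on the disjunction (x = 2 OR y = 5):
  • If x = 2: this contradicts the bound x ≤ -1.
  • If y = 5: the equation forces x = 10, which contradicts the bound x ≤ -1.
Both branches are infeasible, so the system has no integer solution.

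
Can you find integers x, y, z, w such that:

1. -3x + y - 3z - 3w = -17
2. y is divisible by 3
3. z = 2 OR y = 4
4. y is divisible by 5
No

A contradictory subset is {-3x + y - 3z - 3w = -17, y is divisible by 3}. No integer assignment can satisfy these jointly:

  - -3x + y - 3z - 3w = -17: is a linear equation tying the variables together
  - y is divisible by 3: restricts y to multiples of 3

Modular obstruction: writing y = 3y', every remaining term of the linear equation is divisible by 3, so the left side is ≡ 0 (mod 3); but the right side -17 ≡ 1 (mod 3). No integers can satisfy it.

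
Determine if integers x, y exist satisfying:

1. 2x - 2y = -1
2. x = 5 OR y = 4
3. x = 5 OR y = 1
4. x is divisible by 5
No

Even the single constraint (2x - 2y = -1) is infeasible over the integers.

  - 2x - 2y = -1: every term on the left is divisible by 2, so the LHS ≡ 0 (mod 2), but the RHS -1 is not — no integer solution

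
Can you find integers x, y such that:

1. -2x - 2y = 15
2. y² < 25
No

Even the single constraint (-2x - 2y = 15) is infeasible over the integers.

  - -2x - 2y = 15: every term on the left is divisible by 2, so the LHS ≡ 0 (mod 2), but the RHS 15 is not — no integer solution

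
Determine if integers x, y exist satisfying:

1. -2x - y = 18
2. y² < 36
Yes

Take x = -9, y = 0. Substituting into each constraint:
  (1) -2(-9) + 0 = 18 ✓
  (2) y² = (0)² = 0, and 0 < 36 ✓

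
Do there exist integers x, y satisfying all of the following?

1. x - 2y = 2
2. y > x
Yes

Take x = -4, y = -3. Substituting into each constraint:
  (1) (-4) - 2(-3) = 2 ✓
  (2) -3 > -4 ✓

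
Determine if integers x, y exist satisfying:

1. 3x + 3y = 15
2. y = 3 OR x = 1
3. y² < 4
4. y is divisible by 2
No

A contradictory subset is {3x + 3y = 15, y = 3 OR x = 1, y² < 4}. No integer assignment can satisfy these jointly:

  - 3x + 3y = 15: is a linear equation tying the variables together
  - y = 3 OR x = 1: forces a choice: either y = 3 or x = 1
  - y² < 4: restricts y to |y| ≤ 1

Split on the disjunction (y = 3 OR x = 1):
  • If y = 3: this contradicts y² < 4, which requires |y| ≤ 1.
  • If x = 1: the equation forces y = 4, but y² < 4 requires |y| ≤ 1.
Both branches are infeasible, so the system has no integer solution.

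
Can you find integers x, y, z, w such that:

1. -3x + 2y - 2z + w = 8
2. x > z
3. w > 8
Yes

Take x = 1, y = 1, z = 0, w = 9. Substituting into each constraint:
  (1) -3(1) + 2(1) - 2(0) + 9 = 8 ✓
  (2) 1 > 0 ✓
  (3) 9 > 8 ✓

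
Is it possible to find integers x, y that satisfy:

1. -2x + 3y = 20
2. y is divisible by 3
Yes

Take x = -10, y = 0. Substituting into each constraint:
  (1) -2(-10) + 3(0) = 20 ✓
  (2) 0 = 3 × 0, remainder 0 ✓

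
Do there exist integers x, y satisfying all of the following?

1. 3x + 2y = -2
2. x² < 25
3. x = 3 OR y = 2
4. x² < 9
Yes

Take x = -2, y = 2. Substituting into each constraint:
  (1) 3(-2) + 2(2) = -2 ✓
  (2) x² = (-2)² = 4, and 4 < 25 ✓
  (3) y = 2, target 2 ✓ (second branch holds)
  (4) x² = (-2)² = 4, and 4 < 9 ✓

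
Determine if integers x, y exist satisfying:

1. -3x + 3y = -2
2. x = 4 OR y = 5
No

Even the single constraint (-3x + 3y = -2) is infeasible over the integers.

  - -3x + 3y = -2: every term on the left is divisible by 3, so the LHS ≡ 0 (mod 3), but the RHS -2 is not — no integer solution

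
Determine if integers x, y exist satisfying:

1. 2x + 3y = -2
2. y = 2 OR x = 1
Yes

Take x = -4, y = 2. Substituting into each constraint:
  (1) 2(-4) + 3(2) = -2 ✓
  (2) y = 2, target 2 ✓ (first branch holds)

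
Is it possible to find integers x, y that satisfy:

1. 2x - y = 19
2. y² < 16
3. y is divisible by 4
No

A contradictory subset is {2x - y = 19, y is divisible by 4}. No integer assignment can satisfy these jointly:

  - 2x - y = 19: is a linear equation tying the variables together
  - y is divisible by 4: restricts y to multiples of 4

Modular obstruction: writing y = 4y', every remaining term of the linear equation is divisible by 2, so the left side is ≡ 0 (mod 2); but the right side 19 ≡ 1 (mod 2). No integers can satisfy it.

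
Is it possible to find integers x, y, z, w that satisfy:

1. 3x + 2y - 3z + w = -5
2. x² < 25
Yes

Take x = 0, y = 0, z = 0, w = -5. Substituting into each constraint:
  (1) 3(0) + 2(0) - 3(0) + (-5) = -5 ✓
  (2) x² = (0)² = 0, and 0 < 25 ✓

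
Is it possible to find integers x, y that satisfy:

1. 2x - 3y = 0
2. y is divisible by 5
Yes

Take x = 0, y = 0. Substituting into each constraint:
  (1) 2(0) - 3(0) = 0 ✓
  (2) 0 = 5 × 0, remainder 0 ✓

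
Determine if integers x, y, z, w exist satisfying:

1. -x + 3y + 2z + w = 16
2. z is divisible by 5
Yes

Take x = 2, y = 6, z = 0, w = 0. Substituting into each constraint:
  (1) (-2) + 3(6) + 2(0) + 0 = 16 ✓
  (2) 0 = 5 × 0, remainder 0 ✓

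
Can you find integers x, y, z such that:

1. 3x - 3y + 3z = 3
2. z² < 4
Yes

Take x = 1, y = 0, z = 0. Substituting into each constraint:
  (1) 3(1) - 3(0) + 3(0) = 3 ✓
  (2) z² = (0)² = 0, and 0 < 4 ✓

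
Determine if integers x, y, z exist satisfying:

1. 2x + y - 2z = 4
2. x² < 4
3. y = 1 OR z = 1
Yes

Take x = -1, y = 8, z = 1. Substituting into each constraint:
  (1) 2(-1) + 8 - 2(1) = 4 ✓
  (2) x² = (-1)² = 1, and 1 < 4 ✓
  (3) z = 1, target 1 ✓ (second branch holds)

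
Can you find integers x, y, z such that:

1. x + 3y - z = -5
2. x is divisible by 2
Yes

Take x = 0, y = 0, z = 5. Substituting into each constraint:
  (1) 0 + 3(0) + (-5) = -5 ✓
  (2) 0 = 2 × 0, remainder 0 ✓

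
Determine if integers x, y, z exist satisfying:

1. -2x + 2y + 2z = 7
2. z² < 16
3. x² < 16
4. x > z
No

Even the single constraint (-2x + 2y + 2z = 7) is infeasible over the integers.

  - -2x + 2y + 2z = 7: every term on the left is divisible by 2, so the LHS ≡ 0 (mod 2), but the RHS 7 is not — no integer solution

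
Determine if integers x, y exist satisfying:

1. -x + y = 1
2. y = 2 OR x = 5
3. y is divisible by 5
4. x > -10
No

A contradictory subset is {-x + y = 1, y = 2 OR x = 5, y is divisible by 5}. No integer assignment can satisfy these jointly:

  - -x + y = 1: is a linear equation tying the variables together
  - y = 2 OR x = 5: forces a choice: either y = 2 or x = 5
  - y is divisible by 5: restricts y to multiples of 5

Split on the disjunction (y = 2 OR x = 5):
  • If y = 2: this contradicts the divisibility constraint — 2 is not a multiple of 5.
  • If x = 5: with x = 5, writing y = 5y', every remaining term of the linear equation is divisible by 5, so the left side is ≡ 0 (mod 5); but the right side 6 ≡ 1 (mod 5). No integers can satisfy it.
Both branches are infeasible, so the system has no integer solution.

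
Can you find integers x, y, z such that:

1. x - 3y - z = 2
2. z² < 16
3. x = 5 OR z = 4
Yes

Take x = 5, y = 0, z = 3. Substituting into each constraint:
  (1) 5 - 3(0) + (-3) = 2 ✓
  (2) z² = (3)² = 9, and 9 < 16 ✓
  (3) x = 5, target 5 ✓ (first branch holds)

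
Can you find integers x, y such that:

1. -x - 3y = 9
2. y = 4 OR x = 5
Yes

Take x = -21, y = 4. Substituting into each constraint:
  (1) 21 - 3(4) = 9 ✓
  (2) y = 4, target 4 ✓ (first branch holds)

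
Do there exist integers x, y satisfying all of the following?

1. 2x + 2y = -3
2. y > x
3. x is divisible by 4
No

Even the single constraint (2x + 2y = -3) is infeasible over the integers.

  - 2x + 2y = -3: every term on the left is divisible by 2, so the LHS ≡ 0 (mod 2), but the RHS -3 is not — no integer solution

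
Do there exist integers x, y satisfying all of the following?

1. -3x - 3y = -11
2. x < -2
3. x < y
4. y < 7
No

Even the single constraint (-3x - 3y = -11) is infeasible over the integers.

  - -3x - 3y = -11: every term on the left is divisible by 3, so the LHS ≡ 0 (mod 3), but the RHS -11 is not — no integer solution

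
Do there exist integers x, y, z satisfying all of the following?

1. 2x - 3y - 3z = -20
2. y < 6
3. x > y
Yes

Take x = 2, y = 1, z = 7. Substituting into each constraint:
  (1) 2(2) - 3(1) - 3(7) = -20 ✓
  (2) 1 < 6 ✓
  (3) 2 > 1 ✓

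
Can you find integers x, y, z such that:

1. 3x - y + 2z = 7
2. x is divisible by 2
Yes

Take x = 0, y = 1, z = 4. Substituting into each constraint:
  (1) 3(0) + (-1) + 2(4) = 7 ✓
  (2) 0 = 2 × 0, remainder 0 ✓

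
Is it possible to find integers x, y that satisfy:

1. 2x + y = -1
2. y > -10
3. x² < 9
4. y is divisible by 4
No

A contradictory subset is {2x + y = -1, y is divisible by 4}. No integer assignment can satisfy these jointly:

  - 2x + y = -1: is a linear equation tying the variables together
  - y is divisible by 4: restricts y to multiples of 4

Modular obstruction: writing y = 4y', every remaining term of the linear equation is divisible by 2, so the left side is ≡ 0 (mod 2); but the right side -1 ≡ 1 (mod 2). No integers can satisfy it.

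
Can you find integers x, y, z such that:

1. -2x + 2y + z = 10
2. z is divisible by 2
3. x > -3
Yes

Take x = 0, y = 5, z = 0. Substituting into each constraint:
  (1) -2(0) + 2(5) + 0 = 10 ✓
  (2) 0 = 2 × 0, remainder 0 ✓
  (3) 0 > -3 ✓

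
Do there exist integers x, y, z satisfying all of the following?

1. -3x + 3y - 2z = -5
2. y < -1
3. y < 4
Yes

Take x = 0, y = -3, z = -2. Substituting into each constraint:
  (1) -3(0) + 3(-3) - 2(-2) = -5 ✓
  (2) -3 < -1 ✓
  (3) -3 < 4 ✓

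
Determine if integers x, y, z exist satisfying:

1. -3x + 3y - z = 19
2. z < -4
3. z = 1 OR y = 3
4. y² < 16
Yes

Take x = -1, y = 3, z = -7. Substituting into each constraint:
  (1) -3(-1) + 3(3) + 7 = 19 ✓
  (2) -7 < -4 ✓
  (3) y = 3, target 3 ✓ (second branch holds)
  (4) y² = (3)² = 9, and 9 < 16 ✓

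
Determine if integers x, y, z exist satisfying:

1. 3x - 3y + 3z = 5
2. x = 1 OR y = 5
No

Even the single constraint (3x - 3y + 3z = 5) is infeasible over the integers.

  - 3x - 3y + 3z = 5: every term on the left is divisible by 3, so the LHS ≡ 0 (mod 3), but the RHS 5 is not — no integer solution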